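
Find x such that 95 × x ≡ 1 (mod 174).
11

gcd(95, 174) = 1, so the inverse exists.
Extended Euclidean algorithm on (174, 95):
174 = 1 × 95 + 79  ⟹  79 = (1)·174 + (-1)·95
95 = 1 × 79 + 16  ⟹  16 = (-1)·174 + (2)·95
79 = 4 × 16 + 15  ⟹  15 = (5)·174 + (-9)·95
16 = 1 × 15 + 1  ⟹  1 = (-6)·174 + (11)·95
So (11)·95 ≡ 1 (mod 174), i.e. 95^(-1) ≡ 11 (mod 174).
Check: 95 × 11 = 1045 ≡ 1 (mod 174)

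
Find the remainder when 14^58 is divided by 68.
8

Repeated squaring. Binary of 58 = 111010.
14^1 ≡ 14 (mod 68); 14^2 ≡ 60 (mod 68); 14^4 ≡ 64 (mod 68); 14^8 ≡ 16 (mod 68); 14^16 ≡ 52 (mod 68); 14^32 ≡ 52 (mod 68)
14^58 = 14^2 × 14^8 × 14^16 × 14^32 ≡ 8 (mod 68)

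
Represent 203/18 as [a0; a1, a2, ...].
[11; 3, 1, 1, 2]

Euclidean algorithm steps:
203 = 11 × 18 + 5
18 = 3 × 5 + 3
5 = 1 × 3 + 2
3 = 1 × 2 + 1
2 = 2 × 1 + 0
Continued fraction: [11; 3, 1, 1, 2]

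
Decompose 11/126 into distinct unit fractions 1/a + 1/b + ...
1/12 + 1/252

Greedy algorithm:
11/126: ceiling(126/11) = 12, use 1/12
1/252: ceiling(252/1) = 252, use 1/252
Result: 11/126 = 1/12 + 1/252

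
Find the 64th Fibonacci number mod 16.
11

Matrix identity: Q^n = [[F_(n+1), F_n], [F_n, F_(n-1)]] with Q = [[1,1],[1,0]].
n = 64 = 1000000₂. Square-and-multiply, entries mod 16:
Q^1 = [[1,1],[1,0]]
Q^2 = (Q^1)² = [[2,1],[1,1]]
Q^4 = (Q^2)² = [[5,3],[3,2]]
Q^8 = (Q^4)² = [[2,5],[5,13]]
Q^16 = (Q^8)² = [[13,11],[11,2]]
Q^32 = (Q^16)² = [[2,5],[5,13]]
Q^64 = (Q^32)² = [[13,11],[11,2]]
F_64 mod 16 = Q^64[0][1] = 11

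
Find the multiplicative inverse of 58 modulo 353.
140

gcd(58, 353) = 1, so the inverse exists.
Extended Euclidean algorithm on (353, 58):
353 = 6 × 58 + 5  ⟹  5 = (1)·353 + (-6)·58
58 = 11 × 5 + 3  ⟹  3 = (-11)·353 + (67)·58
5 = 1 × 3 + 2  ⟹  2 = (12)·353 + (-73)·58
3 = 1 × 2 + 1  ⟹  1 = (-23)·353 + (140)·58
So (140)·58 ≡ 1 (mod 353), i.e. 58^(-1) ≡ 140 (mod 353).
Check: 58 × 140 = 8120 ≡ 1 (mod 353)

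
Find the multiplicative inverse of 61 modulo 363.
244

gcd(61, 363) = 1, so the inverse exists.
Extended Euclidean algorithm on (363, 61):
363 = 5 × 61 + 58  ⟹  58 = (1)·363 + (-5)·61
61 = 1 × 58 + 3  ⟹  3 = (-1)·363 + (6)·61
58 = 19 × 3 + 1  ⟹  1 = (20)·363 + (-119)·61
So (-119)·61 ≡ 1 (mod 363), i.e. 61^(-1) ≡ -119 ≡ 244 (mod 363).
Check: 61 × 244 = 14884 ≡ 1 (mod 363)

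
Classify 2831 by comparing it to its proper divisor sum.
deficient

Proper divisors of 2831: sum = 1 + 19 + 149 = 169
Since 169 < 2831, 2831 is deficient.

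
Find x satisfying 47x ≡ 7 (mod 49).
x ≡ 21 (mod 49)

gcd(47, 49) = 1, which divides 7, so solutions exist.
Find 47^(-1) mod 49 by the extended Euclidean algorithm:
49 = 1 × 47 + 2  ⟹  2 = (1)·49 + (-1)·47
47 = 23 × 2 + 1  ⟹  1 = (-23)·49 + (24)·47
So (24)·47 ≡ 1 (mod 49), i.e. 47^(-1) ≡ 24 (mod 49).
x ≡ 24 × 7 = 168 ≡ 21 (mod 49).
Check: 47 × 21 = 987 ≡ 7 (mod 49).
Unique solution: x ≡ 21 (mod 49)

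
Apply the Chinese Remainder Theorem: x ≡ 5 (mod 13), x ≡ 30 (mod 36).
174

Using Chinese Remainder Theorem:
M = 13 × 36 = 468
M1 = 36, M2 = 13
y1 = 36^(-1) mod 13 = 4
y2 = 13^(-1) mod 36 = 25
x = (5×36×4 + 30×13×25) mod 468 = 174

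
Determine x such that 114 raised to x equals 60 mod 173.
128

Baby-step giant-step with step n = ⌈√173⌉ = 14.
Baby steps 114^j mod 173 (j:value) for j=0..13: 0:1, 1:114, 2:21, 3:145, 4:95, 5:104, 6:92, 7:108, 8:29, 9:19, 10:90, 11:53, 12:160, 13:75.
Giant-step multiplier: 114^(-14) ≡ 114^(172-14) = 114^158 ≡ 64 (mod 173).
Giant steps γ_i = 60·64^i mod 173: γ_0=60, γ_1=34, γ_2=100, γ_3=172, γ_4=109, γ_5=56, γ_6=124, γ_7=151, γ_8=149, γ_9=21 (in table at j=2).
x = i·n + j = 9·14 + 2 = 128.
Check: 114^128 ≡ 60 (mod 173).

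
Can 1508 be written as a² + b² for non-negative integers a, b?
8² + 38² (a=8, b=38)

Factorization: 1508 = 2^2 × 13 × 29
By Fermat: n is sum of two squares iff every prime p ≡ 3 (mod 4) appears to even power.
All primes ≡ 3 (mod 4) appear to even power.
Search a = 0, 1, 2, … for 1508 - a² a perfect square: first hit at a = 8: 1508 - 64 = 1444 = 38².
1508 = 8² + 38² = 64 + 1444 ✓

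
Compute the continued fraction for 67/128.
[0; 1, 1, 10, 6]

Euclidean algorithm steps:
67 = 0 × 128 + 67
128 = 1 × 67 + 61
67 = 1 × 61 + 6
61 = 10 × 6 + 1
6 = 6 × 1 + 0
Continued fraction: [0; 1, 1, 10, 6]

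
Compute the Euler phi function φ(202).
100

202 = 2 × 101
φ(n) = n × ∏(1 - 1/p) for each prime p dividing n
φ(202) = 202 × (1 - 1/2) × (1 - 1/101) = 100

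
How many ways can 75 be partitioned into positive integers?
8118264

p(n) counts ways to write n as a sum of positive integers (order ignored).
Euler's pentagonal recurrence: p(k) = p(k-1) + p(k-2) - p(k-5) - p(k-7) + p(k-12) + p(k-15) - ... (offsets j(3j∓1)/2, signs ++--, p(0)=1, p(<0)=0).
DP table for k = 0..74: p(0)=1, p(1)=1, p(2)=2, p(3)=3, p(4)=5, p(5)=7, p(6)=11, p(7)=15, p(8)=22, p(9)=30, p(10)=42, p(11)=56, p(12)=77, p(13)=101, p(14)=135, p(15)=176, p(16)=231, p(17)=297, p(18)=385, p(19)=490, p(20)=627, p(21)=792, p(22)=1002, p(23)=1255, p(24)=1575, p(25)=1958, p(26)=2436, p(27)=3010, p(28)=3718, p(29)=4565, p(30)=5604, p(31)=6842, p(32)=8349, p(33)=10143, p(34)=12310, p(35)=14883, p(36)=17977, p(37)=21637, p(38)=26015, p(39)=31185, p(40)=37338, p(41)=44583, p(42)=53174, p(43)=63261, p(44)=75175, p(45)=89134, p(46)=105558, p(47)=124754, p(48)=147273, p(49)=173525, p(50)=204226, p(51)=239943, p(52)=281589, p(53)=329931, p(54)=386155, p(55)=451276, p(56)=526823, p(57)=614154, p(58)=715220, p(59)=831820, p(60)=966467, p(61)=1121505, p(62)=1300156, p(63)=1505499, p(64)=1741630, p(65)=2012558, p(66)=2323520, p(67)=2679689, p(68)=3087735, p(69)=3554345, p(70)=4087968, p(71)=4697205, p(72)=5392783, p(73)=6185689, p(74)=7089500.
Final step: p(75) = p(74) + p(73) - p(70) - p(68) + p(63) + p(60) - p(53) - p(49) + p(40) + p(35) - p(24) - p(18) + p(5)
= 7089500 + 6185689 - 4087968 - 3087735 + 1505499 + 966467 - 329931 - 173525 + 37338 + 14883 - 1575 - 385 + 7
= 8118264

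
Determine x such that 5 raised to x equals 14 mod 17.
5

Baby-step giant-step with step n = ⌈√17⌉ = 5.
Baby steps 5^j mod 17 (j:value) for j=0..4: 0:1, 1:5, 2:8, 3:6, 4:13.
Giant-step multiplier: 5^(-5) ≡ 5^(16-5) = 5^11 ≡ 11 (mod 17).
Giant steps γ_i = 14·11^i mod 17: γ_0=14, γ_1=1 (in table at j=0).
x = i·n + j = 1·5 + 0 = 5.
Check: 5^5 ≡ 14 (mod 17).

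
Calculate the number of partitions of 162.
129913904637

p(n) counts ways to write n as a sum of positive integers (order ignored).
Euler's pentagonal recurrence: p(k) = p(k-1) + p(k-2) - p(k-5) - p(k-7) + p(k-12) + p(k-15) - ... (offsets j(3j∓1)/2, signs ++--, p(0)=1, p(<0)=0).
DP table for k = 0..161: p(0)=1, p(1)=1, p(2)=2, p(3)=3, p(4)=5, p(5)=7, p(6)=11, p(7)=15, p(8)=22, p(9)=30, p(10)=42, p(11)=56, p(12)=77, p(13)=101, p(14)=135, p(15)=176, p(16)=231, p(17)=297, p(18)=385, p(19)=490, p(20)=627, p(21)=792, p(22)=1002, p(23)=1255, p(24)=1575, p(25)=1958, p(26)=2436, p(27)=3010, p(28)=3718, p(29)=4565, p(30)=5604, p(31)=6842, p(32)=8349, p(33)=10143, p(34)=12310, p(35)=14883, p(36)=17977, p(37)=21637, p(38)=26015, p(39)=31185, p(40)=37338, p(41)=44583, p(42)=53174, p(43)=63261, p(44)=75175, p(45)=89134, p(46)=105558, p(47)=124754, p(48)=147273, p(49)=173525, p(50)=204226, p(51)=239943, p(52)=281589, p(53)=329931, p(54)=386155, p(55)=451276, p(56)=526823, p(57)=614154, p(58)=715220, p(59)=831820, p(60)=966467, p(61)=1121505, p(62)=1300156, p(63)=1505499, p(64)=1741630, p(65)=2012558, p(66)=2323520, p(67)=2679689, p(68)=3087735, p(69)=3554345, p(70)=4087968, p(71)=4697205, p(72)=5392783, p(73)=6185689, p(74)=7089500, p(75)=8118264, p(76)=9289091, p(77)=10619863, p(78)=12132164, p(79)=13848650, p(80)=15796476, p(81)=18004327, p(82)=20506255, p(83)=23338469, p(84)=26543660, p(85)=30167357, p(86)=34262962, p(87)=38887673, p(88)=44108109, p(89)=49995925, p(90)=56634173, p(91)=64112359, p(92)=72533807, p(93)=82010177, p(94)=92669720, p(95)=104651419, p(96)=118114304, p(97)=133230930, p(98)=150198136, p(99)=169229875, p(100)=190569292, p(101)=214481126, p(102)=241265379, p(103)=271248950, p(104)=304801365, p(105)=342325709, p(106)=384276336, p(107)=431149389, p(108)=483502844, p(109)=541946240, p(110)=607163746, p(111)=679903203, p(112)=761002156, p(113)=851376628, p(114)=952050665, p(115)=1064144451, p(116)=1188908248, p(117)=1327710076, p(118)=1482074143, p(119)=1653668665, p(120)=1844349560, p(121)=2056148051, p(122)=2291320912, p(123)=2552338241, p(124)=2841940500, p(125)=3163127352, p(126)=3519222692, p(127)=3913864295, p(128)=4351078600, p(129)=4835271870, p(130)=5371315400, p(131)=5964539504, p(132)=6620830889, p(133)=7346629512, p(134)=8149040695, p(135)=9035836076, p(136)=10015581680, p(137)=11097645016, p(138)=12292341831, p(139)=13610949895, p(140)=15065878135, p(141)=16670689208, p(142)=18440293320, p(143)=20390982757, p(144)=22540654445, p(145)=24908858009, p(146)=27517052599, p(147)=30388671978, p(148)=33549419497, p(149)=37027355200, p(150)=40853235313, p(151)=45060624582, p(152)=49686288421, p(153)=54770336324, p(154)=60356673280, p(155)=66493182097, p(156)=73232243759, p(157)=80630964769, p(158)=88751778802, p(159)=97662728555, p(160)=107438159466, p(161)=118159068427.
Final step: p(162) = p(161) + p(160) - p(157) - p(155) + p(150) + p(147) - p(140) - p(136) + p(127) + p(122) - p(111) - p(105) + p(92) + p(85) - p(70) - p(62) + p(45) + p(36) - p(17) - p(7)
= 118159068427 + 107438159466 - 80630964769 - 66493182097 + 40853235313 + 30388671978 - 15065878135 - 10015581680 + 3913864295 + 2291320912 - 679903203 - 342325709 + 72533807 + 30167357 - 4087968 - 1300156 + 89134 + 17977 - 297 - 15
= 129913904637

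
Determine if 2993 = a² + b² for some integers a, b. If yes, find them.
17² + 52² (a=17, b=52)

Factorization: 2993 = 41 × 73
By Fermat: n is sum of two squares iff every prime p ≡ 3 (mod 4) appears to even power.
All primes ≡ 3 (mod 4) appear to even power.
Search a = 0, 1, 2, … for 2993 - a² a perfect square: first hit at a = 17: 2993 - 289 = 2704 = 52².
2993 = 17² + 52² = 289 + 2704 ✓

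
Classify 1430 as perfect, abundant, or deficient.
abundant

Proper divisors of 1430: sum = 1 + 2 + 5 + 10 + 11 + 13 + 22 + 26 + 55 + 65 + 110 + 130 + 143 + 286 + 715 = 1594
Since 1594 > 1430, 1430 is abundant.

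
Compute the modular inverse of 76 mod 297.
43

gcd(76, 297) = 1, so the inverse exists.
Extended Euclidean algorithm on (297, 76):
297 = 3 × 76 + 69  ⟹  69 = (1)·297 + (-3)·76
76 = 1 × 69 + 7  ⟹  7 = (-1)·297 + (4)·76
69 = 9 × 7 + 6  ⟹  6 = (10)·297 + (-39)·76
7 = 1 × 6 + 1  ⟹  1 = (-11)·297 + (43)·76
So (43)·76 ≡ 1 (mod 297), i.e. 76^(-1) ≡ 43 (mod 297).
Check: 76 × 43 = 3268 ≡ 1 (mod 297)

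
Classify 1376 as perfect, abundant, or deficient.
abundant

Proper divisors of 1376: sum = 1 + 2 + 4 + 8 + 16 + 32 + 43 + 86 + 172 + 344 + 688 = 1396
Since 1396 > 1376, 1376 is abundant.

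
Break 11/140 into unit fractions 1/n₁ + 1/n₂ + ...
1/13 + 1/607 + 1/1104740

Greedy algorithm:
11/140: ceiling(140/11) = 13, use 1/13
3/1820: ceiling(1820/3) = 607, use 1/607
1/1104740: ceiling(1104740/1) = 1104740, use 1/1104740
Result: 11/140 = 1/13 + 1/607 + 1/1104740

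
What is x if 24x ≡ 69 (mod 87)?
x ≡ 21 (mod 29)

gcd(24, 87) = 3, which divides 69, so solutions exist.
Divide through by 3: 8x ≡ 23 (mod 29).
Find 8^(-1) mod 29 by the extended Euclidean algorithm:
29 = 3 × 8 + 5  ⟹  5 = (1)·29 + (-3)·8
8 = 1 × 5 + 3  ⟹  3 = (-1)·29 + (4)·8
5 = 1 × 3 + 2  ⟹  2 = (2)·29 + (-7)·8
3 = 1 × 2 + 1  ⟹  1 = (-3)·29 + (11)·8
So (11)·8 ≡ 1 (mod 29), i.e. 8^(-1) ≡ 11 (mod 29).
x ≡ 11 × 23 = 253 ≡ 21 (mod 29).
Check: 24 × 21 = 504 ≡ 69 (mod 87).
x ≡ 21 (mod 29), giving 3 solutions mod 87.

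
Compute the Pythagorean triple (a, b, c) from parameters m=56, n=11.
(3015, 1232, 3257)

Euclid's formula: a = m² - n², b = 2mn, c = m² + n²
m = 56, n = 11
a = 56² - 11² = 3136 - 121 = 3015
b = 2 × 56 × 11 = 1232
c = 56² + 11² = 3136 + 121 = 3257
Verification: 3015² + 1232² = 9090225 + 1517824 = 10608049 = 3257² ✓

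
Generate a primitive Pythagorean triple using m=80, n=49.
(3999, 7840, 8801)

Euclid's formula: a = m² - n², b = 2mn, c = m² + n²
m = 80, n = 49
a = 80² - 49² = 6400 - 2401 = 3999
b = 2 × 80 × 49 = 7840
c = 80² + 49² = 6400 + 2401 = 8801
Verification: 3999² + 7840² = 15992001 + 61465600 = 77457601 = 8801² ✓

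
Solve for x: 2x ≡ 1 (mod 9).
5

gcd(2, 9) = 1, so the inverse exists.
Extended Euclidean algorithm on (9, 2):
9 = 4 × 2 + 1  ⟹  1 = (1)·9 + (-4)·2
So (-4)·2 ≡ 1 (mod 9), i.e. 2^(-1) ≡ -4 ≡ 5 (mod 9).
Check: 2 × 5 = 10 ≡ 1 (mod 9)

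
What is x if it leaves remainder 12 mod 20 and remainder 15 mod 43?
832

Using Chinese Remainder Theorem:
M = 20 × 43 = 860
M1 = 43, M2 = 20
y1 = 43^(-1) mod 20 = 7
y2 = 20^(-1) mod 43 = 28
x = (12×43×7 + 15×20×28) mod 860 = 832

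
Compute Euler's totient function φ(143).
120

143 = 11 × 13
φ(n) = n × ∏(1 - 1/p) for each prime p dividing n
φ(143) = 143 × (1 - 1/11) × (1 - 1/13) = 120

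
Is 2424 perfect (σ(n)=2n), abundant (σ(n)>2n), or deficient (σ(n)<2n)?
abundant

Proper divisors of 2424: sum = 1 + 2 + 3 + 4 + 6 + 8 + 12 + 24 + 101 + 202 + 303 + 404 + 606 + 808 + 1212 = 3696
Since 3696 > 2424, 2424 is abundant.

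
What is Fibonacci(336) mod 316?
232

Matrix identity: Q^n = [[F_(n+1), F_n], [F_n, F_(n-1)]] with Q = [[1,1],[1,0]].
n = 336 = 101010000₂. Square-and-multiply, entries mod 316:
Q^1 = [[1,1],[1,0]]
Q^2 = (Q^1)² = [[2,1],[1,1]]
Q^5 = (Q^2)²·Q = [[8,5],[5,3]]
Q^10 = (Q^5)² = [[89,55],[55,34]]
Q^21 = (Q^10)²·Q = [[15,202],[202,129]]
Q^42 = (Q^21)² = [[265,16],[16,249]]
Q^84 = (Q^42)² = [[13,8],[8,5]]
Q^168 = (Q^84)² = [[233,144],[144,89]]
Q^336 = (Q^168)² = [[133,232],[232,217]]
F_336 mod 316 = Q^336[0][1] = 232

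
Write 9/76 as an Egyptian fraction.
1/9 + 1/137 + 1/93708

Greedy algorithm:
9/76: ceiling(76/9) = 9, use 1/9
5/684: ceiling(684/5) = 137, use 1/137
1/93708: ceiling(93708/1) = 93708, use 1/93708
Result: 9/76 = 1/9 + 1/137 + 1/93708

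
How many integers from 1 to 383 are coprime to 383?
382

383 = 383
φ(n) = n × ∏(1 - 1/p) for each prime p dividing n
φ(383) = 383 × (1 - 1/383) = 382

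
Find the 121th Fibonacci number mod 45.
1

Matrix identity: Q^n = [[F_(n+1), F_n], [F_n, F_(n-1)]] with Q = [[1,1],[1,0]].
n = 121 = 1111001₂. Square-and-multiply, entries mod 45:
Q^1 = [[1,1],[1,0]]
Q^3 = (Q^1)²·Q = [[3,2],[2,1]]
Q^7 = (Q^3)²·Q = [[21,13],[13,8]]
Q^15 = (Q^7)²·Q = [[42,25],[25,17]]
Q^30 = (Q^15)² = [[4,35],[35,14]]
Q^60 = (Q^30)² = [[26,0],[0,26]]
Q^121 = (Q^60)²·Q = [[1,1],[1,0]]
F_121 mod 45 = Q^121[0][1] = 1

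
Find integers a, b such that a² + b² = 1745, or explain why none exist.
8² + 41² (a=8, b=41)

Factorization: 1745 = 5 × 349
By Fermat: n is sum of two squares iff every prime p ≡ 3 (mod 4) appears to even power.
All primes ≡ 3 (mod 4) appear to even power.
Search a = 0, 1, 2, … for 1745 - a² a perfect square: first hit at a = 8: 1745 - 64 = 1681 = 41².
1745 = 8² + 41² = 64 + 1681 ✓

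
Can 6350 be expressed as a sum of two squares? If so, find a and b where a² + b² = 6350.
Not possible

Factorization: 6350 = 2 × 5^2 × 127
By Fermat: n is sum of two squares iff every prime p ≡ 3 (mod 4) appears to even power.
Prime(s) ≡ 3 (mod 4) with odd exponent: [(127, 1)]
Therefore 6350 cannot be expressed as a² + b².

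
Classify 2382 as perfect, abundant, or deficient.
abundant

Proper divisors of 2382: sum = 1 + 2 + 3 + 6 + 397 + 794 + 1191 = 2394
Since 2394 > 2382, 2382 is abundant.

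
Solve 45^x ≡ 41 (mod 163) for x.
106

Baby-step giant-step with step n = ⌈√163⌉ = 13.
Baby steps 45^j mod 163 (j:value) for j=0..12: 0:1, 1:45, 2:69, 3:8, 4:34, 5:63, 6:64, 7:109, 8:15, 9:23, 10:57, 11:120, 12:21.
Giant-step multiplier: 45^(-13) ≡ 45^(162-13) = 45^149 ≡ 79 (mod 163).
Giant steps γ_i = 41·79^i mod 163: γ_0=41, γ_1=142, γ_2=134, γ_3=154, γ_4=104, γ_5=66, γ_6=161, γ_7=5, γ_8=69 (in table at j=2).
x = i·n + j = 8·13 + 2 = 106.
Check: 45^106 ≡ 41 (mod 163).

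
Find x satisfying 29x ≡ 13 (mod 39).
x ≡ 26 (mod 39)

gcd(29, 39) = 1, which divides 13, so solutions exist.
Find 29^(-1) mod 39 by the extended Euclidean algorithm:
39 = 1 × 29 + 10  ⟹  10 = (1)·39 + (-1)·29
29 = 2 × 10 + 9  ⟹  9 = (-2)·39 + (3)·29
10 = 1 × 9 + 1  ⟹  1 = (3)·39 + (-4)·29
So (-4)·29 ≡ 1 (mod 39), i.e. 29^(-1) ≡ -4 ≡ 35 (mod 39).
x ≡ 35 × 13 = 455 ≡ 26 (mod 39).
Check: 29 × 26 = 754 ≡ 13 (mod 39).
Unique solution: x ≡ 26 (mod 39)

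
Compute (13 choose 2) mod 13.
0

Using Lucas' theorem:
Write n=13 and k=2 in base 13:
n in base 13: [1, 0]
k in base 13: [0, 2]
C(13,2) mod 13 = ∏ C(n_i, k_i) mod 13
Digit binomials (mod 13): C(1,0) = 1; C(0,2) = 0 (k_i > n_i)
Product: 1 × 0 = 0 ≡ 0 (mod 13)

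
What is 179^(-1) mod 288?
251

gcd(179, 288) = 1, so the inverse exists.
Extended Euclidean algorithm on (288, 179):
288 = 1 × 179 + 109  ⟹  109 = (1)·288 + (-1)·179
179 = 1 × 109 + 70  ⟹  70 = (-1)·288 + (2)·179
109 = 1 × 70 + 39  ⟹  39 = (2)·288 + (-3)·179
70 = 1 × 39 + 31  ⟹  31 = (-3)·288 + (5)·179
39 = 1 × 31 + 8  ⟹  8 = (5)·288 + (-8)·179
31 = 3 × 8 + 7  ⟹  7 = (-18)·288 + (29)·179
8 = 1 × 7 + 1  ⟹  1 = (23)·288 + (-37)·179
So (-37)·179 ≡ 1 (mod 288), i.e. 179^(-1) ≡ -37 ≡ 251 (mod 288).
Check: 179 × 251 = 44929 ≡ 1 (mod 288)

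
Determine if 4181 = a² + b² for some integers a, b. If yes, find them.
34² + 55² (a=34, b=55)

Factorization: 4181 = 37 × 113
By Fermat: n is sum of two squares iff every prime p ≡ 3 (mod 4) appears to even power.
All primes ≡ 3 (mod 4) appear to even power.
Search a = 0, 1, 2, … for 4181 - a² a perfect square: first hit at a = 34: 4181 - 1156 = 3025 = 55².
4181 = 34² + 55² = 1156 + 3025 ✓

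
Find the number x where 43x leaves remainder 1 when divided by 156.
127

gcd(43, 156) = 1, so the inverse exists.
Extended Euclidean algorithm on (156, 43):
156 = 3 × 43 + 27  ⟹  27 = (1)·156 + (-3)·43
43 = 1 × 27 + 16  ⟹  16 = (-1)·156 + (4)·43
27 = 1 × 16 + 11  ⟹  11 = (2)·156 + (-7)·43
16 = 1 × 11 + 5  ⟹  5 = (-3)·156 + (11)·43
11 = 2 × 5 + 1  ⟹  1 = (8)·156 + (-29)·43
So (-29)·43 ≡ 1 (mod 156), i.e. 43^(-1) ≡ -29 ≡ 127 (mod 156).
Check: 43 × 127 = 5461 ≡ 1 (mod 156)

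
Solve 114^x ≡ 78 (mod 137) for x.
108

Baby-step giant-step with step n = ⌈√137⌉ = 12.
Baby steps 114^j mod 137 (j:value) for j=0..11: 0:1, 1:114, 2:118, 3:26, 4:87, 5:54, 6:128, 7:70, 8:34, 9:40, 10:39, 11:62.
Giant-step multiplier: 114^(-12) ≡ 114^(136-12) = 114^124 ≡ 22 (mod 137).
Giant steps γ_i = 78·22^i mod 137: γ_0=78, γ_1=72, γ_2=77, γ_3=50, γ_4=4, γ_5=88, γ_6=18, γ_7=122, γ_8=81, γ_9=1 (in table at j=0).
x = i·n + j = 9·12 + 0 = 108.
Check: 114^108 ≡ 78 (mod 137).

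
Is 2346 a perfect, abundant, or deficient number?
abundant

Proper divisors of 2346: sum = 1 + 2 + 3 + 6 + 17 + 23 + 34 + 46 + 51 + 69 + 102 + 138 + 391 + 782 + 1173 = 2838
Since 2838 > 2346, 2346 is abundant.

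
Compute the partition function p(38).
26015

p(n) counts ways to write n as a sum of positive integers (order ignored).
Euler's pentagonal recurrence: p(k) = p(k-1) + p(k-2) - p(k-5) - p(k-7) + p(k-12) + p(k-15) - ... (offsets j(3j∓1)/2, signs ++--, p(0)=1, p(<0)=0).
DP table for k = 0..37: p(0)=1, p(1)=1, p(2)=2, p(3)=3, p(4)=5, p(5)=7, p(6)=11, p(7)=15, p(8)=22, p(9)=30, p(10)=42, p(11)=56, p(12)=77, p(13)=101, p(14)=135, p(15)=176, p(16)=231, p(17)=297, p(18)=385, p(19)=490, p(20)=627, p(21)=792, p(22)=1002, p(23)=1255, p(24)=1575, p(25)=1958, p(26)=2436, p(27)=3010, p(28)=3718, p(29)=4565, p(30)=5604, p(31)=6842, p(32)=8349, p(33)=10143, p(34)=12310, p(35)=14883, p(36)=17977, p(37)=21637.
Final step: p(38) = p(37) + p(36) - p(33) - p(31) + p(26) + p(23) - p(16) - p(12) + p(3)
= 21637 + 17977 - 10143 - 6842 + 2436 + 1255 - 231 - 77 + 3
= 26015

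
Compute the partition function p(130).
5371315400

p(n) counts ways to write n as a sum of positive integers (order ignored).
Euler's pentagonal recurrence: p(k) = p(k-1) + p(k-2) - p(k-5) - p(k-7) + p(k-12) + p(k-15) - ... (offsets j(3j∓1)/2, signs ++--, p(0)=1, p(<0)=0).
DP table for k = 0..129: p(0)=1, p(1)=1, p(2)=2, p(3)=3, p(4)=5, p(5)=7, p(6)=11, p(7)=15, p(8)=22, p(9)=30, p(10)=42, p(11)=56, p(12)=77, p(13)=101, p(14)=135, p(15)=176, p(16)=231, p(17)=297, p(18)=385, p(19)=490, p(20)=627, p(21)=792, p(22)=1002, p(23)=1255, p(24)=1575, p(25)=1958, p(26)=2436, p(27)=3010, p(28)=3718, p(29)=4565, p(30)=5604, p(31)=6842, p(32)=8349, p(33)=10143, p(34)=12310, p(35)=14883, p(36)=17977, p(37)=21637, p(38)=26015, p(39)=31185, p(40)=37338, p(41)=44583, p(42)=53174, p(43)=63261, p(44)=75175, p(45)=89134, p(46)=105558, p(47)=124754, p(48)=147273, p(49)=173525, p(50)=204226, p(51)=239943, p(52)=281589, p(53)=329931, p(54)=386155, p(55)=451276, p(56)=526823, p(57)=614154, p(58)=715220, p(59)=831820, p(60)=966467, p(61)=1121505, p(62)=1300156, p(63)=1505499, p(64)=1741630, p(65)=2012558, p(66)=2323520, p(67)=2679689, p(68)=3087735, p(69)=3554345, p(70)=4087968, p(71)=4697205, p(72)=5392783, p(73)=6185689, p(74)=7089500, p(75)=8118264, p(76)=9289091, p(77)=10619863, p(78)=12132164, p(79)=13848650, p(80)=15796476, p(81)=18004327, p(82)=20506255, p(83)=23338469, p(84)=26543660, p(85)=30167357, p(86)=34262962, p(87)=38887673, p(88)=44108109, p(89)=49995925, p(90)=56634173, p(91)=64112359, p(92)=72533807, p(93)=82010177, p(94)=92669720, p(95)=104651419, p(96)=118114304, p(97)=133230930, p(98)=150198136, p(99)=169229875, p(100)=190569292, p(101)=214481126, p(102)=241265379, p(103)=271248950, p(104)=304801365, p(105)=342325709, p(106)=384276336, p(107)=431149389, p(108)=483502844, p(109)=541946240, p(110)=607163746, p(111)=679903203, p(112)=761002156, p(113)=851376628, p(114)=952050665, p(115)=1064144451, p(116)=1188908248, p(117)=1327710076, p(118)=1482074143, p(119)=1653668665, p(120)=1844349560, p(121)=2056148051, p(122)=2291320912, p(123)=2552338241, p(124)=2841940500, p(125)=3163127352, p(126)=3519222692, p(127)=3913864295, p(128)=4351078600, p(129)=4835271870.
Final step: p(130) = p(129) + p(128) - p(125) - p(123) + p(118) + p(115) - p(108) - p(104) + p(95) + p(90) - p(79) - p(73) + p(60) + p(53) - p(38) - p(30) + p(13) + p(4)
= 4835271870 + 4351078600 - 3163127352 - 2552338241 + 1482074143 + 1064144451 - 483502844 - 304801365 + 104651419 + 56634173 - 13848650 - 6185689 + 966467 + 329931 - 26015 - 5604 + 101 + 5
= 5371315400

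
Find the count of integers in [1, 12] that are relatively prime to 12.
4

12 = 2^2 × 3
φ(n) = n × ∏(1 - 1/p) for each prime p dividing n
φ(12) = 12 × (1 - 1/2) × (1 - 1/3) = 4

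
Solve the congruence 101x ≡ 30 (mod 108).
x ≡ 42 (mod 108)

gcd(101, 108) = 1, which divides 30, so solutions exist.
Find 101^(-1) mod 108 by the extended Euclidean algorithm:
108 = 1 × 101 + 7  ⟹  7 = (1)·108 + (-1)·101
101 = 14 × 7 + 3  ⟹  3 = (-14)·108 + (15)·101
7 = 2 × 3 + 1  ⟹  1 = (29)·108 + (-31)·101
So (-31)·101 ≡ 1 (mod 108), i.e. 101^(-1) ≡ -31 ≡ 77 (mod 108).
x ≡ 77 × 30 = 2310 ≡ 42 (mod 108).
Check: 101 × 42 = 4242 ≡ 30 (mod 108).
Unique solution: x ≡ 42 (mod 108)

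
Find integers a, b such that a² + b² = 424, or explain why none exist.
10² + 18² (a=10, b=18)

Factorization: 424 = 2^3 × 53
By Fermat: n is sum of two squares iff every prime p ≡ 3 (mod 4) appears to even power.
All primes ≡ 3 (mod 4) appear to even power.
Search a = 0, 1, 2, … for 424 - a² a perfect square: first hit at a = 10: 424 - 100 = 324 = 18².
424 = 10² + 18² = 100 + 324 ✓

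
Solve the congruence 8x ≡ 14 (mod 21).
x ≡ 7 (mod 21)

gcd(8, 21) = 1, which divides 14, so solutions exist.
Find 8^(-1) mod 21 by the extended Euclidean algorithm:
21 = 2 × 8 + 5  ⟹  5 = (1)·21 + (-2)·8
8 = 1 × 5 + 3  ⟹  3 = (-1)·21 + (3)·8
5 = 1 × 3 + 2  ⟹  2 = (2)·21 + (-5)·8
3 = 1 × 2 + 1  ⟹  1 = (-3)·21 + (8)·8
So (8)·8 ≡ 1 (mod 21), i.e. 8^(-1) ≡ 8 (mod 21).
x ≡ 8 × 14 = 112 ≡ 7 (mod 21).
Check: 8 × 7 = 56 ≡ 14 (mod 21).
Unique solution: x ≡ 7 (mod 21)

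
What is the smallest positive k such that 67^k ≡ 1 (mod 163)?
162

163 is prime, so ord(67) divides φ(163) = 162.
Divisors of 162: 1, 2, 3, 6, 9, 18, 27, 54, 81, 162.
Repeated squaring: 67^1 ≡ 67, 67^2 ≡ 88, 67^4 ≡ 83, 67^8 ≡ 43, 67^16 ≡ 56, 67^32 ≡ 39, 67^64 ≡ 54, 67^128 ≡ 145 (mod 163).
Test 67^d mod 163 for each divisor d in increasing order:
67^1 ≡ 67
67^2 ≡ 88
67^3 = 67^2·67^1 ≡ 28
67^6 = 67^4·67^2 ≡ 132
67^9 = 67^8·67^1 ≡ 110
67^18 = 67^16·67^2 ≡ 38
67^27 = 67^16·67^8·67^2·67^1 ≡ 105
67^54 = 67^32·67^16·67^4·67^2 ≡ 104
67^81 = 67^64·67^16·67^1 ≡ 162
67^162 = 67^128·67^32·67^2 ≡ 1  ← first divisor giving 1
The order is 162.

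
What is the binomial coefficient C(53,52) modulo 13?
1

Using Lucas' theorem:
Write n=53 and k=52 in base 13:
n in base 13: [4, 1]
k in base 13: [4, 0]
C(53,52) mod 13 = ∏ C(n_i, k_i) mod 13
Digit binomials (mod 13): C(4,4) = 1; C(1,0) = 1
Product: 1 × 1 = 1 ≡ 1 (mod 13)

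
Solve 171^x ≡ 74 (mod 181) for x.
81

Baby-step giant-step with step n = ⌈√181⌉ = 14.
Baby steps 171^j mod 181 (j:value) for j=0..13: 0:1, 1:171, 2:100, 3:86, 4:45, 5:93, 6:156, 7:69, 8:34, 9:22, 10:142, 11:28, 12:82, 13:85.
Giant-step multiplier: 171^(-14) ≡ 171^(180-14) = 171^166 ≡ 79 (mod 181).
Giant steps γ_i = 74·79^i mod 181: γ_0=74, γ_1=54, γ_2=103, γ_3=173, γ_4=92, γ_5=28 (in table at j=11).
x = i·n + j = 5·14 + 11 = 81.
Check: 171^81 ≡ 74 (mod 181).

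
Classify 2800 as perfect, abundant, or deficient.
abundant

Proper divisors of 2800: sum = 1 + 2 + 4 + 5 + 7 + 8 + 10 + 14 + ... + 400 + 560 + 700 + 1400 (29 divisors) = 4888
Since 4888 > 2800, 2800 is abundant.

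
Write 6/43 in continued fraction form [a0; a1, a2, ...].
[0; 7, 6]

Euclidean algorithm steps:
6 = 0 × 43 + 6
43 = 7 × 6 + 1
6 = 6 × 1 + 0
Continued fraction: [0; 7, 6]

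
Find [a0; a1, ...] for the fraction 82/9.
[9; 9]

Euclidean algorithm steps:
82 = 9 × 9 + 1
9 = 9 × 1 + 0
Continued fraction: [9; 9]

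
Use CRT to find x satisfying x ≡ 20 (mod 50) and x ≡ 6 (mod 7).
20

Using Chinese Remainder Theorem:
M = 50 × 7 = 350
M1 = 7, M2 = 50
y1 = 7^(-1) mod 50 = 43
y2 = 50^(-1) mod 7 = 1
x = (20×7×43 + 6×50×1) mod 350 = 20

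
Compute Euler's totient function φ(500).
200

500 = 2^2 × 5^3
φ(n) = n × ∏(1 - 1/p) for each prime p dividing n
φ(500) = 500 × (1 - 1/2) × (1 - 1/5) = 200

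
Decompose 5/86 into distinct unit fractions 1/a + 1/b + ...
1/18 + 1/387

Greedy algorithm:
5/86: ceiling(86/5) = 18, use 1/18
1/387: ceiling(387/1) = 387, use 1/387
Result: 5/86 = 1/18 + 1/387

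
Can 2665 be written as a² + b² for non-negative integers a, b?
8² + 51² (a=8, b=51)

Factorization: 2665 = 5 × 13 × 41
By Fermat: n is sum of two squares iff every prime p ≡ 3 (mod 4) appears to even power.
All primes ≡ 3 (mod 4) appear to even power.
Search a = 0, 1, 2, … for 2665 - a² a perfect square: first hit at a = 8: 2665 - 64 = 2601 = 51².
2665 = 8² + 51² = 64 + 2601 ✓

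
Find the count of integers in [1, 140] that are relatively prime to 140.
48

140 = 2^2 × 5 × 7
φ(n) = n × ∏(1 - 1/p) for each prime p dividing n
φ(140) = 140 × (1 - 1/2) × (1 - 1/5) × (1 - 1/7) = 48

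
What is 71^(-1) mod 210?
71

gcd(71, 210) = 1, so the inverse exists.
Extended Euclidean algorithm on (210, 71):
210 = 2 × 71 + 68  ⟹  68 = (1)·210 + (-2)·71
71 = 1 × 68 + 3  ⟹  3 = (-1)·210 + (3)·71
68 = 22 × 3 + 2  ⟹  2 = (23)·210 + (-68)·71
3 = 1 × 2 + 1  ⟹  1 = (-24)·210 + (71)·71
So (71)·71 ≡ 1 (mod 210), i.e. 71^(-1) ≡ 71 (mod 210).
Check: 71 × 71 = 5041 ≡ 1 (mod 210)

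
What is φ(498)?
164

498 = 2 × 3 × 83
φ(n) = n × ∏(1 - 1/p) for each prime p dividing n
φ(498) = 498 × (1 - 1/2) × (1 - 1/3) × (1 - 1/83) = 164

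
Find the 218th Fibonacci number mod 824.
673

Matrix identity: Q^n = [[F_(n+1), F_n], [F_n, F_(n-1)]] with Q = [[1,1],[1,0]].
n = 218 = 11011010₂. Square-and-multiply, entries mod 824:
Q^1 = [[1,1],[1,0]]
Q^3 = (Q^1)²·Q = [[3,2],[2,1]]
Q^6 = (Q^3)² = [[13,8],[8,5]]
Q^13 = (Q^6)²·Q = [[377,233],[233,144]]
Q^27 = (Q^13)²·Q = [[571,306],[306,265]]
Q^54 = (Q^27)² = [[261,376],[376,709]]
Q^109 = (Q^54)²·Q = [[713,201],[201,512]]
Q^218 = (Q^109)² = [[810,673],[673,137]]
F_218 mod 824 = Q^218[0][1] = 673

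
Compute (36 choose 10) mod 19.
11

Using Lucas' theorem:
Write n=36 and k=10 in base 19:
n in base 19: [1, 17]
k in base 19: [0, 10]
C(36,10) mod 19 = ∏ C(n_i, k_i) mod 19
Digit binomials (mod 19): C(1,0) = 1; C(17,10) = 19448 ≡ 11
Product: 1 × 11 = 11 ≡ 11 (mod 19)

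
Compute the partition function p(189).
1527273599625

p(n) counts ways to write n as a sum of positive integers (order ignored).
Euler's pentagonal recurrence: p(k) = p(k-1) + p(k-2) - p(k-5) - p(k-7) + p(k-12) + p(k-15) - ... (offsets j(3j∓1)/2, signs ++--, p(0)=1, p(<0)=0).
DP table for k = 0..188: p(0)=1, p(1)=1, p(2)=2, p(3)=3, p(4)=5, p(5)=7, p(6)=11, p(7)=15, p(8)=22, p(9)=30, p(10)=42, p(11)=56, p(12)=77, p(13)=101, p(14)=135, p(15)=176, p(16)=231, p(17)=297, p(18)=385, p(19)=490, p(20)=627, p(21)=792, p(22)=1002, p(23)=1255, p(24)=1575, p(25)=1958, p(26)=2436, p(27)=3010, p(28)=3718, p(29)=4565, p(30)=5604, p(31)=6842, p(32)=8349, p(33)=10143, p(34)=12310, p(35)=14883, p(36)=17977, p(37)=21637, p(38)=26015, p(39)=31185, p(40)=37338, p(41)=44583, p(42)=53174, p(43)=63261, p(44)=75175, p(45)=89134, p(46)=105558, p(47)=124754, p(48)=147273, p(49)=173525, p(50)=204226, p(51)=239943, p(52)=281589, p(53)=329931, p(54)=386155, p(55)=451276, p(56)=526823, p(57)=614154, p(58)=715220, p(59)=831820, p(60)=966467, p(61)=1121505, p(62)=1300156, p(63)=1505499, p(64)=1741630, p(65)=2012558, p(66)=2323520, p(67)=2679689, p(68)=3087735, p(69)=3554345, p(70)=4087968, p(71)=4697205, p(72)=5392783, p(73)=6185689, p(74)=7089500, p(75)=8118264, p(76)=9289091, p(77)=10619863, p(78)=12132164, p(79)=13848650, p(80)=15796476, p(81)=18004327, p(82)=20506255, p(83)=23338469, p(84)=26543660, p(85)=30167357, p(86)=34262962, p(87)=38887673, p(88)=44108109, p(89)=49995925, p(90)=56634173, p(91)=64112359, p(92)=72533807, p(93)=82010177, p(94)=92669720, p(95)=104651419, p(96)=118114304, p(97)=133230930, p(98)=150198136, p(99)=169229875, p(100)=190569292, p(101)=214481126, p(102)=241265379, p(103)=271248950, p(104)=304801365, p(105)=342325709, p(106)=384276336, p(107)=431149389, p(108)=483502844, p(109)=541946240, p(110)=607163746, p(111)=679903203, p(112)=761002156, p(113)=851376628, p(114)=952050665, p(115)=1064144451, p(116)=1188908248, p(117)=1327710076, p(118)=1482074143, p(119)=1653668665, p(120)=1844349560, p(121)=2056148051, p(122)=2291320912, p(123)=2552338241, p(124)=2841940500, p(125)=3163127352, p(126)=3519222692, p(127)=3913864295, p(128)=4351078600, p(129)=4835271870, p(130)=5371315400, p(131)=5964539504, p(132)=6620830889, p(133)=7346629512, p(134)=8149040695, p(135)=9035836076, p(136)=10015581680, p(137)=11097645016, p(138)=12292341831, p(139)=13610949895, p(140)=15065878135, p(141)=16670689208, p(142)=18440293320, p(143)=20390982757, p(144)=22540654445, p(145)=24908858009, p(146)=27517052599, p(147)=30388671978, p(148)=33549419497, p(149)=37027355200, p(150)=40853235313, p(151)=45060624582, p(152)=49686288421, p(153)=54770336324, p(154)=60356673280, p(155)=66493182097, p(156)=73232243759, p(157)=80630964769, p(158)=88751778802, p(159)=97662728555, p(160)=107438159466, p(161)=118159068427, p(162)=129913904637, p(163)=142798995930, p(164)=156919475295, p(165)=172389800255, p(166)=189334822579, p(167)=207890420102, p(168)=228204732751, p(169)=250438925115, p(170)=274768617130, p(171)=301384802048, p(172)=330495499613, p(173)=362326859895, p(174)=397125074750, p(175)=435157697830, p(176)=476715857290, p(177)=522115831195, p(178)=571701605655, p(179)=625846753120, p(180)=684957390936, p(181)=749474411781, p(182)=819876908323, p(183)=896684817527, p(184)=980462880430, p(185)=1071823774337, p(186)=1171432692373, p(187)=1280011042268, p(188)=1398341745571.
Final step: p(189) = p(188) + p(187) - p(184) - p(182) + p(177) + p(174) - p(167) - p(163) + p(154) + p(149) - p(138) - p(132) + p(119) + p(112) - p(97) - p(89) + p(72) + p(63) - p(44) - p(34) + p(13) + p(2)
= 1398341745571 + 1280011042268 - 980462880430 - 819876908323 + 522115831195 + 397125074750 - 207890420102 - 142798995930 + 60356673280 + 37027355200 - 12292341831 - 6620830889 + 1653668665 + 761002156 - 133230930 - 49995925 + 5392783 + 1505499 - 75175 - 12310 + 101 + 2
= 1527273599625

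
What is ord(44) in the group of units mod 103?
102

103 is prime, so ord(44) divides φ(103) = 102.
Divisors of 102: 1, 2, 3, 6, 17, 34, 51, 102.
Repeated squaring: 44^1 ≡ 44, 44^2 ≡ 82, 44^4 ≡ 29, 44^8 ≡ 17, 44^16 ≡ 83, 44^32 ≡ 91, 44^64 ≡ 41 (mod 103).
Test 44^d mod 103 for each divisor d in increasing order:
44^1 ≡ 44
44^2 ≡ 82
44^3 = 44^2·44^1 ≡ 3
44^6 = 44^4·44^2 ≡ 9
44^17 = 44^16·44^1 ≡ 47
44^34 = 44^32·44^2 ≡ 46
44^51 = 44^32·44^16·44^2·44^1 ≡ 102
44^102 = 44^64·44^32·44^4·44^2 ≡ 1  ← first divisor giving 1
The order is 102.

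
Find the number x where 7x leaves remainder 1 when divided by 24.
7

gcd(7, 24) = 1, so the inverse exists.
Extended Euclidean algorithm on (24, 7):
24 = 3 × 7 + 3  ⟹  3 = (1)·24 + (-3)·7
7 = 2 × 3 + 1  ⟹  1 = (-2)·24 + (7)·7
So (7)·7 ≡ 1 (mod 24), i.e. 7^(-1) ≡ 7 (mod 24).
Check: 7 × 7 = 49 ≡ 1 (mod 24)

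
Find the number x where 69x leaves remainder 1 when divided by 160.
109

gcd(69, 160) = 1, so the inverse exists.
Extended Euclidean algorithm on (160, 69):
160 = 2 × 69 + 22  ⟹  22 = (1)·160 + (-2)·69
69 = 3 × 22 + 3  ⟹  3 = (-3)·160 + (7)·69
22 = 7 × 3 + 1  ⟹  1 = (22)·160 + (-51)·69
So (-51)·69 ≡ 1 (mod 160), i.e. 69^(-1) ≡ -51 ≡ 109 (mod 160).
Check: 69 × 109 = 7521 ≡ 1 (mod 160)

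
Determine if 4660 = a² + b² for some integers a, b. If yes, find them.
6² + 68² (a=6, b=68)

Factorization: 4660 = 2^2 × 5 × 233
By Fermat: n is sum of two squares iff every prime p ≡ 3 (mod 4) appears to even power.
All primes ≡ 3 (mod 4) appear to even power.
Search a = 0, 1, 2, … for 4660 - a² a perfect square: first hit at a = 6: 4660 - 36 = 4624 = 68².
4660 = 6² + 68² = 36 + 4624 ✓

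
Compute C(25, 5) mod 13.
12

Using Lucas' theorem:
Write n=25 and k=5 in base 13:
n in base 13: [1, 12]
k in base 13: [0, 5]
C(25,5) mod 13 = ∏ C(n_i, k_i) mod 13
Digit binomials (mod 13): C(1,0) = 1; C(12,5) = 792 ≡ 12
Product: 1 × 12 = 12 ≡ 12 (mod 13)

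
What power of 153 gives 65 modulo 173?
23

Baby-step giant-step with step n = ⌈√173⌉ = 14.
Baby steps 153^j mod 173 (j:value) for j=0..13: 0:1, 1:153, 2:54, 3:131, 4:148, 5:154, 6:34, 7:12, 8:106, 9:129, 10:15, 11:46, 12:118, 13:62.
Giant-step multiplier: 153^(-14) ≡ 153^(172-14) = 153^158 ≡ 167 (mod 173).
Giant steps γ_i = 65·167^i mod 173: γ_0=65, γ_1=129 (in table at j=9).
x = i·n + j = 1·14 + 9 = 23.
Check: 153^23 ≡ 65 (mod 173).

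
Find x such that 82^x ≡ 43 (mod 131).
2

Baby-step giant-step with step n = ⌈√131⌉ = 12.
Baby steps 82^j mod 131 (j:value) for j=0..11: 0:1, 1:82, 2:43, 3:120, 4:15, 5:51, 6:121, 7:97, 8:94, 9:110, 10:112, 11:14.
h = 43 is already in the table at j=2, so x = 2.
Check: 82^2 ≡ 43 (mod 131).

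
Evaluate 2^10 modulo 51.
4

Repeated squaring. Binary of 10 = 1010.
2^1 ≡ 2 (mod 51); 2^2 ≡ 4 (mod 51); 2^4 ≡ 16 (mod 51); 2^8 ≡ 1 (mod 51)
2^10 = 2^2 × 2^8 ≡ 4 (mod 51)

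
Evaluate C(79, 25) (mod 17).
14

Using Lucas' theorem:
Write n=79 and k=25 in base 17:
n in base 17: [4, 11]
k in base 17: [1, 8]
C(79,25) mod 17 = ∏ C(n_i, k_i) mod 17
Digit binomials (mod 17): C(4,1) = 4; C(11,8) = 165 ≡ 12
Product: 4 × 12 = 48 ≡ 14 (mod 17)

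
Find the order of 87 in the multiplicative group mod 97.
96

97 is prime, so ord(87) divides φ(97) = 96.
Divisors of 96: 1, 2, 3, 4, 6, 8, 12, 16, 24, 32, 48, 96.
Repeated squaring: 87^1 ≡ 87, 87^2 ≡ 3, 87^4 ≡ 9, 87^8 ≡ 81, 87^16 ≡ 62, 87^32 ≡ 61, 87^64 ≡ 35 (mod 97).
Test 87^d mod 97 for each divisor d in increasing order:
87^1 ≡ 87
87^2 ≡ 3
87^3 = 87^2·87^1 ≡ 67
87^4 ≡ 9
87^6 = 87^4·87^2 ≡ 27
87^8 ≡ 81
87^12 = 87^8·87^4 ≡ 50
87^16 ≡ 62
87^24 = 87^16·87^8 ≡ 75
87^32 ≡ 61
87^48 = 87^32·87^16 ≡ 96
87^96 = 87^64·87^32 ≡ 1  ← first divisor giving 1
The order is 96.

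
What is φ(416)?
192

416 = 2^5 × 13
φ(n) = n × ∏(1 - 1/p) for each prime p dividing n
φ(416) = 416 × (1 - 1/2) × (1 - 1/13) = 192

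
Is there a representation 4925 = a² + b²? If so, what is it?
5² + 70² (a=5, b=70)

Factorization: 4925 = 5^2 × 197
By Fermat: n is sum of two squares iff every prime p ≡ 3 (mod 4) appears to even power.
All primes ≡ 3 (mod 4) appear to even power.
Search a = 0, 1, 2, … for 4925 - a² a perfect square: first hit at a = 5: 4925 - 25 = 4900 = 70².
4925 = 5² + 70² = 25 + 4900 ✓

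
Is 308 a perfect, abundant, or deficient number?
abundant

Proper divisors of 308: sum = 1 + 2 + 4 + 7 + 11 + 14 + 22 + 28 + 44 + 77 + 154 = 364
Since 364 > 308, 308 is abundant.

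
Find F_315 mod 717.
572

Matrix identity: Q^n = [[F_(n+1), F_n], [F_n, F_(n-1)]] with Q = [[1,1],[1,0]].
n = 315 = 100111011₂. Square-and-multiply, entries mod 717:
Q^1 = [[1,1],[1,0]]
Q^2 = (Q^1)² = [[2,1],[1,1]]
Q^4 = (Q^2)² = [[5,3],[3,2]]
Q^9 = (Q^4)²·Q = [[55,34],[34,21]]
Q^19 = (Q^9)²·Q = [[312,596],[596,433]]
Q^39 = (Q^19)²·Q = [[330,133],[133,197]]
Q^78 = (Q^39)² = [[397,542],[542,572]]
Q^157 = (Q^78)²·Q = [[17,380],[380,354]]
Q^315 = (Q^157)²·Q = [[303,572],[572,448]]
F_315 mod 717 = Q^315[0][1] = 572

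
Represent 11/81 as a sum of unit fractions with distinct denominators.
1/8 + 1/93 + 1/20088

Greedy algorithm:
11/81: ceiling(81/11) = 8, use 1/8
7/648: ceiling(648/7) = 93, use 1/93
1/20088: ceiling(20088/1) = 20088, use 1/20088
Result: 11/81 = 1/8 + 1/93 + 1/20088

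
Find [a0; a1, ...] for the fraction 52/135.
[0; 2, 1, 1, 2, 10]

Euclidean algorithm steps:
52 = 0 × 135 + 52
135 = 2 × 52 + 31
52 = 1 × 31 + 21
31 = 1 × 21 + 10
21 = 2 × 10 + 1
10 = 10 × 1 + 0
Continued fraction: [0; 2, 1, 1, 2, 10]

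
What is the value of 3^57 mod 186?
147

Repeated squaring. Binary of 57 = 111001.
3^1 ≡ 3 (mod 186); 3^2 ≡ 9 (mod 186); 3^4 ≡ 81 (mod 186); 3^8 ≡ 51 (mod 186); 3^16 ≡ 183 (mod 186); 3^32 ≡ 9 (mod 186)
3^57 = 3^1 × 3^8 × 3^16 × 3^32 ≡ 147 (mod 186)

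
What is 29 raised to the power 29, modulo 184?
141

Repeated squaring. Binary of 29 = 11101.
29^1 ≡ 29 (mod 184); 29^2 ≡ 105 (mod 184); 29^4 ≡ 169 (mod 184); 29^8 ≡ 41 (mod 184); 29^16 ≡ 25 (mod 184)
29^29 = 29^1 × 29^4 × 29^8 × 29^16 ≡ 141 (mod 184)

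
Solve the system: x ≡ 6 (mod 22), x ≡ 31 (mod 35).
556

Using Chinese Remainder Theorem:
M = 22 × 35 = 770
M1 = 35, M2 = 22
y1 = 35^(-1) mod 22 = 17
y2 = 22^(-1) mod 35 = 8
x = (6×35×17 + 31×22×8) mod 770 = 556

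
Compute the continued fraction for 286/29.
[9; 1, 6, 4]

Euclidean algorithm steps:
286 = 9 × 29 + 25
29 = 1 × 25 + 4
25 = 6 × 4 + 1
4 = 4 × 1 + 0
Continued fraction: [9; 1, 6, 4]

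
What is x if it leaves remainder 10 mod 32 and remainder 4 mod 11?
202

Using Chinese Remainder Theorem:
M = 32 × 11 = 352
M1 = 11, M2 = 32
y1 = 11^(-1) mod 32 = 3
y2 = 32^(-1) mod 11 = 10
x = (10×11×3 + 4×32×10) mod 352 = 202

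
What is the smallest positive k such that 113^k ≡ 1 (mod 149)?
74

149 is prime, so ord(113) divides φ(149) = 148.
Divisors of 148: 1, 2, 4, 37, 74, 148.
Repeated squaring: 113^1 ≡ 113, 113^2 ≡ 104, 113^4 ≡ 88, 113^8 ≡ 145, 113^16 ≡ 16, 113^32 ≡ 107, 113^64 ≡ 125, 113^128 ≡ 129 (mod 149).
Test 113^d mod 149 for each divisor d in increasing order:
113^1 ≡ 113
113^2 ≡ 104
113^4 ≡ 88
113^37 = 113^32·113^4·113^1 ≡ 148
113^74 = 113^64·113^8·113^2 ≡ 1  ← first divisor giving 1
The order is 74.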